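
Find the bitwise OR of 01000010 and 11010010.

OR: 1 when either bit is 1
  01000010
| 11010010
----------
  11010010
Decimal: 66 | 210 = 210



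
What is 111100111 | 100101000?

OR: 1 when either bit is 1
  111100111
| 100101000
-----------
  111101111
Decimal: 487 | 296 = 495



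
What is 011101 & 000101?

AND: 1 only when both bits are 1
  011101
& 000101
--------
  000101
Decimal: 29 & 5 = 5



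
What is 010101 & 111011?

AND: 1 only when both bits are 1
  010101
& 111011
--------
  010001
Decimal: 21 & 59 = 17



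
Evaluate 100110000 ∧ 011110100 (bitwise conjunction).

AND: 1 only when both bits are 1
  100110000
& 011110100
-----------
  000110000
Decimal: 304 & 244 = 48



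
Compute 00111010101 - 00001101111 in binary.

Method 1 - Direct subtraction (column by column from the right: bit − bit − borrow-in; if negative, add 2 and borrow 1 from the next column):
borrow: 00011011100
        00111010101
-       00001101111
-------------------
        00101100110

Method 2 - Add two's complement:
Two's complement of 00001101111: invert → 11110010000, add 1 → 11110010001
  00111010101
+ 11110010001
-------------
 100101100110  (end carry out of the top bit = 1)
Discarding the end carry: 00101100110
Decimal check:
  00111010101 = 256 + 128 + 64 + 16 + 4 + 1 = 469
  00001101111 = 64 + 32 + 8 + 4 + 2 + 1 = 111
  469 - 111 = 358, and 00101100110 = 256 + 64 + 32 + 4 + 2 = 358 ✓



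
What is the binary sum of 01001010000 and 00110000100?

Add column by column from the right: bit + bit + carry-in; write the sum mod 2, carry 1 when the sum is 2 or 3.
carry:  00000000000
        01001010000
+       00110000100
-------------------
       001111010100
(the carry out of the leftmost column, 0, becomes the leading bit)
Decimal check:
  01001010000 = 512 + 64 + 16 = 592
  00110000100 = 256 + 128 + 4 = 388
  592 + 388 = 980, and 001111010100 = 512 + 256 + 128 + 64 + 16 + 4 = 980 ✓



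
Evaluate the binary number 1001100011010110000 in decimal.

Sum of powers of 2 for each 1-bit:
2^4 + 2^5 + 2^7 + 2^9 + 2^10 + 2^14 + 2^15 + 2^18
= 16 + 32 + 128 + 512 + 1024 + 16384 + 32768 + 262144
= 313008



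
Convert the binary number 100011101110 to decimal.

Sum of powers of 2 for each 1-bit:
2^1 + 2^2 + 2^3 + 2^5 + 2^6 + 2^7 + 2^11
= 2 + 4 + 8 + 32 + 64 + 128 + 2048
= 2286



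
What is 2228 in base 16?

Using repeated division by 16 (digits 10–15 are A–F):
2228 ÷ 16 = 139 remainder 4
139 ÷ 16 = 8 remainder 11 (B)
8 ÷ 16 = 0 remainder 8
Reading remainders bottom to top: 8B4



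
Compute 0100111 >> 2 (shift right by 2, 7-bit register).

Original: 0100111 (decimal 39)
Shift right by 2 positions
Drop the 2 low bits; fill with zeros on the left
Result: 0001001 (decimal 9)
Equivalent: 39 >> 2 = 39 ÷ 2^2 = 9



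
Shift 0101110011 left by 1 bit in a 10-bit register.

Original: 0101110011 (decimal 371)
Shift left by 1 position
Append 1 zero on the right
Result: 1011100110 (decimal 742)
Equivalent: 371 << 1 = 371 × 2^1 = 742



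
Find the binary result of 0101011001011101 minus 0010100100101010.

Method 1 - Direct subtraction (column by column from the right: bit − bit − borrow-in; if negative, add 2 and borrow 1 from the next column):
borrow: 0101001001000100
        0101011001011101
-       0010100100101010
------------------------
        0010110100110011

Method 2 - Add two's complement:
Two's complement of 0010100100101010: invert → 1101011011010101, add 1 → 1101011011010110
  0101011001011101
+ 1101011011010110
------------------
 10010110100110011  (end carry out of the top bit = 1)
Discarding the end carry: 0010110100110011
Decimal check:
  0101011001011101 = 16384 + 4096 + 1024 + 512 + 64 + 16 + 8 + 4 + 1 = 22109
  0010100100101010 = 8192 + 2048 + 256 + 32 + 8 + 2 = 10538
  22109 - 10538 = 11571, and 0010110100110011 = 8192 + 2048 + 1024 + 256 + 32 + 16 + 2 + 1 = 11571 ✓



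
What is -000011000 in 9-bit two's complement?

Original: 000011000
Step 1 - Invert all bits: 111100111
Step 2 - Add 1: 111101000
Verification: 000011000 + 111101000 = 1000000000; discarding the end carry (carry out of the top bit) leaves the 9-bit value 000000000, as required for x + (-x)



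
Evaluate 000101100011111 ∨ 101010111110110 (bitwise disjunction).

OR: 1 when either bit is 1
  000101100011111
| 101010111110110
-----------------
  101111111111111
Decimal: 2847 | 22006 = 24575



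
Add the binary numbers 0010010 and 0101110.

Add column by column from the right: bit + bit + carry-in; write the sum mod 2, carry 1 when the sum is 2 or 3.
carry:  1111100
        0010010
+       0101110
---------------
       01000000
(the carry out of the leftmost column, 0, becomes the leading bit)
Decimal check:
  0010010 = 16 + 2 = 18
  0101110 = 32 + 8 + 4 + 2 = 46
  18 + 46 = 64, and 01000000 = 64 ✓



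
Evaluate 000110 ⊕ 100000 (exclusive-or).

XOR: 1 when bits differ
  000110
^ 100000
--------
  100110
Decimal: 6 ^ 32 = 38



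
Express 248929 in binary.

Using repeated division by 2:
248929 ÷ 2 = 124464 remainder 1
124464 ÷ 2 = 62232 remainder 0
62232 ÷ 2 = 31116 remainder 0
31116 ÷ 2 = 15558 remainder 0
15558 ÷ 2 = 7779 remainder 0
7779 ÷ 2 = 3889 remainder 1
3889 ÷ 2 = 1944 remainder 1
1944 ÷ 2 = 972 remainder 0
972 ÷ 2 = 486 remainder 0
486 ÷ 2 = 243 remainder 0
243 ÷ 2 = 121 remainder 1
121 ÷ 2 = 60 remainder 1
60 ÷ 2 = 30 remainder 0
30 ÷ 2 = 15 remainder 0
15 ÷ 2 = 7 remainder 1
7 ÷ 2 = 3 remainder 1
3 ÷ 2 = 1 remainder 1
1 ÷ 2 = 0 remainder 1
Reading remainders bottom to top: 111100110001100001



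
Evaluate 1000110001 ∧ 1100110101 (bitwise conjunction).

AND: 1 only when both bits are 1
  1000110001
& 1100110101
------------
  1000110001
Decimal: 561 & 821 = 561



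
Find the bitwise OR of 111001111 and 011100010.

OR: 1 when either bit is 1
  111001111
| 011100010
-----------
  111101111
Decimal: 463 | 226 = 495



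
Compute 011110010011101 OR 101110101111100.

OR: 1 when either bit is 1
  011110010011101
| 101110101111100
-----------------
  111110111111101
Decimal: 15517 | 23932 = 32253



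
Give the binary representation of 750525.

Using repeated division by 2:
750525 ÷ 2 = 375262 remainder 1
375262 ÷ 2 = 187631 remainder 0
187631 ÷ 2 = 93815 remainder 1
93815 ÷ 2 = 46907 remainder 1
46907 ÷ 2 = 23453 remainder 1
23453 ÷ 2 = 11726 remainder 1
11726 ÷ 2 = 5863 remainder 0
5863 ÷ 2 = 2931 remainder 1
2931 ÷ 2 = 1465 remainder 1
1465 ÷ 2 = 732 remainder 1
732 ÷ 2 = 366 remainder 0
366 ÷ 2 = 183 remainder 0
183 ÷ 2 = 91 remainder 1
91 ÷ 2 = 45 remainder 1
45 ÷ 2 = 22 remainder 1
22 ÷ 2 = 11 remainder 0
11 ÷ 2 = 5 remainder 1
5 ÷ 2 = 2 remainder 1
2 ÷ 2 = 1 remainder 0
1 ÷ 2 = 0 remainder 1
Reading remainders bottom to top: 10110111001110111101



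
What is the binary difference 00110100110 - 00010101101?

Method 1 - Direct subtraction (column by column from the right: bit − bit − borrow-in; if negative, add 2 and borrow 1 from the next column):
borrow: 00111110010
        00110100110
-       00010101101
-------------------
        00011111001

Method 2 - Add two's complement:
Two's complement of 00010101101: invert → 11101010010, add 1 → 11101010011
  00110100110
+ 11101010011
-------------
 100011111001  (end carry out of the top bit = 1)
Discarding the end carry: 00011111001
Decimal check:
  00110100110 = 256 + 128 + 32 + 4 + 2 = 422
  00010101101 = 128 + 32 + 8 + 4 + 1 = 173
  422 - 173 = 249, and 00011111001 = 128 + 64 + 32 + 16 + 8 + 1 = 249 ✓



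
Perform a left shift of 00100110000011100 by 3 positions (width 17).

Original: 00100110000011100 (decimal 19484)
Shift left by 3 positions
Append 3 zeros on the right and drop the 3 high bits that overflow the 17-bit width
Result: 00110000011100000 (decimal 24800)
Equivalent: 19484 << 3 = 19484 × 2^3 = 155872, truncated to 17 bits = 24800



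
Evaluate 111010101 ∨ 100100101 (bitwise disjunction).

OR: 1 when either bit is 1
  111010101
| 100100101
-----------
  111110101
Decimal: 469 | 293 = 501



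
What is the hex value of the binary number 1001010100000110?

Group into 4-bit nibbles from right:
  1001 = 9
  0101 = 5
  0000 = 0
  0110 = 6
Result: 9506



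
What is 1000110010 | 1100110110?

OR: 1 when either bit is 1
  1000110010
| 1100110110
------------
  1100110110
Decimal: 562 | 822 = 822



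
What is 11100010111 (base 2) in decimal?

Sum of powers of 2 for each 1-bit:
2^0 + 2^1 + 2^2 + 2^4 + 2^8 + 2^9 + 2^10
= 1 + 2 + 4 + 16 + 256 + 512 + 1024
= 1815



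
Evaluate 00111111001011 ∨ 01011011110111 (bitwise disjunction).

OR: 1 when either bit is 1
  00111111001011
| 01011011110111
----------------
  01111111111111
Decimal: 4043 | 5879 = 8191



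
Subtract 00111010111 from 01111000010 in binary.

Method 1 - Direct subtraction (column by column from the right: bit − bit − borrow-in; if negative, add 2 and borrow 1 from the next column):
borrow: 01111111110
        01111000010
-       00111010111
-------------------
        00111101011

Method 2 - Add two's complement:
Two's complement of 00111010111: invert → 11000101000, add 1 → 11000101001
  01111000010
+ 11000101001
-------------
 100111101011  (end carry out of the top bit = 1)
Discarding the end carry: 00111101011
Decimal check:
  01111000010 = 512 + 256 + 128 + 64 + 2 = 962
  00111010111 = 256 + 128 + 64 + 16 + 4 + 2 + 1 = 471
  962 - 471 = 491, and 00111101011 = 256 + 128 + 64 + 32 + 8 + 2 + 1 = 491 ✓



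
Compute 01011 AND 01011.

AND: 1 only when both bits are 1
  01011
& 01011
-------
  01011
Decimal: 11 & 11 = 11



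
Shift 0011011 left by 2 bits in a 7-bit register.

Original: 0011011 (decimal 27)
Shift left by 2 positions
Append 2 zeros on the right
Result: 1101100 (decimal 108)
Equivalent: 27 << 2 = 27 × 2^2 = 108



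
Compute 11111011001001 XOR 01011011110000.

XOR: 1 when bits differ
  11111011001001
^ 01011011110000
----------------
  10100000111001
Decimal: 16073 ^ 5872 = 10297



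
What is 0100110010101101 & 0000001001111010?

AND: 1 only when both bits are 1
  0100110010101101
& 0000001001111010
------------------
  0000000000101000
Decimal: 19629 & 634 = 40



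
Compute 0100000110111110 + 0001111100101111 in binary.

Add column by column from the right: bit + bit + carry-in; write the sum mod 2, carry 1 when the sum is 2 or 3.
carry:  0011111001111100
        0100000110111110
+       0001111100101111
------------------------
       00110000011101101
(the carry out of the leftmost column, 0, becomes the leading bit)
Decimal check:
  0100000110111110 = 16384 + 256 + 128 + 32 + 16 + 8 + 4 + 2 = 16830
  0001111100101111 = 4096 + 2048 + 1024 + 512 + 256 + 32 + 8 + 4 + 2 + 1 = 7983
  16830 + 7983 = 24813, and 00110000011101101 = 16384 + 8192 + 128 + 64 + 32 + 8 + 4 + 1 = 24813 ✓



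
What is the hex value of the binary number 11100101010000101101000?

Group into 4-bit nibbles from right:
  0111 = 7
  0010 = 2
  1010 = A
  0001 = 1
  0110 = 6
  1000 = 8
Result: 72A168



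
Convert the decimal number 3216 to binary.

Using repeated division by 2:
3216 ÷ 2 = 1608 remainder 0
1608 ÷ 2 = 804 remainder 0
804 ÷ 2 = 402 remainder 0
402 ÷ 2 = 201 remainder 0
201 ÷ 2 = 100 remainder 1
100 ÷ 2 = 50 remainder 0
50 ÷ 2 = 25 remainder 0
25 ÷ 2 = 12 remainder 1
12 ÷ 2 = 6 remainder 0
6 ÷ 2 = 3 remainder 0
3 ÷ 2 = 1 remainder 1
1 ÷ 2 = 0 remainder 1
Reading remainders bottom to top: 110010010000



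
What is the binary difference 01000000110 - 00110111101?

Method 1 - Direct subtraction (column by column from the right: bit − bit − borrow-in; if negative, add 2 and borrow 1 from the next column):
borrow: 01111110010
        01000000110
-       00110111101
-------------------
        00001001001

Method 2 - Add two's complement:
Two's complement of 00110111101: invert → 11001000010, add 1 → 11001000011
  01000000110
+ 11001000011
-------------
 100001001001  (end carry out of the top bit = 1)
Discarding the end carry: 00001001001
Decimal check:
  01000000110 = 512 + 4 + 2 = 518
  00110111101 = 256 + 128 + 32 + 16 + 8 + 4 + 1 = 445
  518 - 445 = 73, and 00001001001 = 64 + 8 + 1 = 73 ✓



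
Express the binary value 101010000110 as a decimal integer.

Sum of powers of 2 for each 1-bit:
2^1 + 2^2 + 2^7 + 2^9 + 2^11
= 2 + 4 + 128 + 512 + 2048
= 2694



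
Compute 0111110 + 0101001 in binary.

Add column by column from the right: bit + bit + carry-in; write the sum mod 2, carry 1 when the sum is 2 or 3.
carry:  1110000
        0111110
+       0101001
---------------
       01100111
(the carry out of the leftmost column, 0, becomes the leading bit)
Decimal check:
  0111110 = 32 + 16 + 8 + 4 + 2 = 62
  0101001 = 32 + 8 + 1 = 41
  62 + 41 = 103, and 01100111 = 64 + 32 + 4 + 2 + 1 = 103 ✓



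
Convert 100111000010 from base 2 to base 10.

Sum of powers of 2 for each 1-bit:
2^1 + 2^6 + 2^7 + 2^8 + 2^11
= 2 + 64 + 128 + 256 + 2048
= 2498



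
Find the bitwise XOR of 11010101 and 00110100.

XOR: 1 when bits differ
  11010101
^ 00110100
----------
  11100001
Decimal: 213 ^ 52 = 225



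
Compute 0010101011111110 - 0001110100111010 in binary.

Method 1 - Direct subtraction (column by column from the right: bit − bit − borrow-in; if negative, add 2 and borrow 1 from the next column):
borrow: 0011101000000000
        0010101011111110
-       0001110100111010
------------------------
        0000110111000100

Method 2 - Add two's complement:
Two's complement of 0001110100111010: invert → 1110001011000101, add 1 → 1110001011000110
  0010101011111110
+ 1110001011000110
------------------
 10000110111000100  (end carry out of the top bit = 1)
Discarding the end carry: 0000110111000100
Decimal check:
  0010101011111110 = 8192 + 2048 + 512 + 128 + 64 + 32 + 16 + 8 + 4 + 2 = 11006
  0001110100111010 = 4096 + 2048 + 1024 + 256 + 32 + 16 + 8 + 2 = 7482
  11006 - 7482 = 3524, and 0000110111000100 = 2048 + 1024 + 256 + 128 + 64 + 4 = 3524 ✓



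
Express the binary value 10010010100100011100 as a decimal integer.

Sum of powers of 2 for each 1-bit:
2^2 + 2^3 + 2^4 + 2^8 + 2^11 + 2^13 + 2^16 + 2^19
= 4 + 8 + 16 + 256 + 2048 + 8192 + 65536 + 524288
= 600348



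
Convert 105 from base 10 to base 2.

Using repeated division by 2:
105 ÷ 2 = 52 remainder 1
52 ÷ 2 = 26 remainder 0
26 ÷ 2 = 13 remainder 0
13 ÷ 2 = 6 remainder 1
6 ÷ 2 = 3 remainder 0
3 ÷ 2 = 1 remainder 1
1 ÷ 2 = 0 remainder 1
Reading remainders bottom to top: 1101001



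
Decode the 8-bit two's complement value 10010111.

Binary: 10010111
Sign bit: 1 (negative)
Invert: 01101000
Add 1:  01101001
Magnitude: 01101001 = 64 + 32 + 8 + 1 = 105
Value: -105



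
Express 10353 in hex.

Using repeated division by 16 (digits 10–15 are A–F):
10353 ÷ 16 = 647 remainder 1
647 ÷ 16 = 40 remainder 7
40 ÷ 16 = 2 remainder 8
2 ÷ 16 = 0 remainder 2
Reading remainders bottom to top: 2871



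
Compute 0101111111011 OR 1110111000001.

OR: 1 when either bit is 1
  0101111111011
| 1110111000001
---------------
  1111111111011
Decimal: 3067 | 7617 = 8187



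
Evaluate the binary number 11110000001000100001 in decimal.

Sum of powers of 2 for each 1-bit:
2^0 + 2^5 + 2^9 + 2^16 + 2^17 + 2^18 + 2^19
= 1 + 32 + 512 + 65536 + 131072 + 262144 + 524288
= 983585



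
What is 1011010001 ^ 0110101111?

XOR: 1 when bits differ
  1011010001
^ 0110101111
------------
  1101111110
Decimal: 721 ^ 431 = 894



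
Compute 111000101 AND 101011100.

AND: 1 only when both bits are 1
  111000101
& 101011100
-----------
  101000100
Decimal: 453 & 348 = 324



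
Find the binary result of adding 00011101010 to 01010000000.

Add column by column from the right: bit + bit + carry-in; write the sum mod 2, carry 1 when the sum is 2 or 3.
carry:  00100000000
        00011101010
+       01010000000
-------------------
       001101101010
(the carry out of the leftmost column, 0, becomes the leading bit)
Decimal check:
  00011101010 = 128 + 64 + 32 + 8 + 2 = 234
  01010000000 = 512 + 128 = 640
  234 + 640 = 874, and 001101101010 = 512 + 256 + 64 + 32 + 8 + 2 = 874 ✓



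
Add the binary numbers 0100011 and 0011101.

Add column by column from the right: bit + bit + carry-in; write the sum mod 2, carry 1 when the sum is 2 or 3.
carry:  1111110
        0100011
+       0011101
---------------
       01000000
(the carry out of the leftmost column, 0, becomes the leading bit)
Decimal check:
  0100011 = 32 + 2 + 1 = 35
  0011101 = 16 + 8 + 4 + 1 = 29
  35 + 29 = 64, and 01000000 = 64 ✓



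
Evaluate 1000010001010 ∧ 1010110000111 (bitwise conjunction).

AND: 1 only when both bits are 1
  1000010001010
& 1010110000111
---------------
  1000010000010
Decimal: 4234 & 5511 = 4226



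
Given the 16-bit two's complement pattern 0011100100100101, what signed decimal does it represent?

Binary: 0011100100100101
Sign bit: 0 (non-negative)
Read directly as an unsigned value:
0011100100100101 = 8192 + 4096 + 2048 + 256 + 32 + 4 + 1 = 14629
Value: 14629



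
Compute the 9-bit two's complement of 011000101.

Original: 011000101
Step 1 - Invert all bits: 100111010
Step 2 - Add 1: 100111011
Verification: 011000101 + 100111011 = 1000000000; discarding the end carry (carry out of the top bit) leaves the 9-bit value 000000000, as required for x + (-x)



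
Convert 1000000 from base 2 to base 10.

Sum of powers of 2 for each 1-bit:
2^6
= 64
= 64



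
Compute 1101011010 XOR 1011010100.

XOR: 1 when bits differ
  1101011010
^ 1011010100
------------
  0110001110
Decimal: 858 ^ 724 = 398



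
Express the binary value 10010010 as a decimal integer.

Sum of powers of 2 for each 1-bit:
2^1 + 2^4 + 2^7
= 2 + 16 + 128
= 146



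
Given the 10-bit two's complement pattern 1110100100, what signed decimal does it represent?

Binary: 1110100100
Sign bit: 1 (negative)
Invert: 0001011011
Add 1:  0001011100
Magnitude: 0001011100 = 64 + 16 + 8 + 4 = 92
Value: -92



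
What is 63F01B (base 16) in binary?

Convert each hex digit to 4 bits:
  6 = 0110
  3 = 0011
  F = 1111
  0 = 0000
  1 = 0001
  B = 1011
Concatenate: 011000111111000000011011



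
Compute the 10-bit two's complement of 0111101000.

Original: 0111101000
Step 1 - Invert all bits: 1000010111
Step 2 - Add 1: 1000011000
Verification: 0111101000 + 1000011000 = 10000000000; discarding the end carry (carry out of the top bit) leaves the 10-bit value 0000000000, as required for x + (-x)



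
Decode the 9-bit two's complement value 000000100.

Binary: 000000100
Sign bit: 0 (non-negative)
Read directly as an unsigned value:
000000100 = 4
Value: 4



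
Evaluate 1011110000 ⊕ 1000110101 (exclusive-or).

XOR: 1 when bits differ
  1011110000
^ 1000110101
------------
  0011000101
Decimal: 752 ^ 565 = 197



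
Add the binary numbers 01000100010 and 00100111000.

Add column by column from the right: bit + bit + carry-in; write the sum mod 2, carry 1 when the sum is 2 or 3.
carry:  00001000000
        01000100010
+       00100111000
-------------------
       001101011010
(the carry out of the leftmost column, 0, becomes the leading bit)
Decimal check:
  01000100010 = 512 + 32 + 2 = 546
  00100111000 = 256 + 32 + 16 + 8 = 312
  546 + 312 = 858, and 001101011010 = 512 + 256 + 64 + 16 + 8 + 2 = 858 ✓



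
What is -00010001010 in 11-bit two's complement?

Original: 00010001010
Step 1 - Invert all bits: 11101110101
Step 2 - Add 1: 11101110110
Verification: 00010001010 + 11101110110 = 100000000000; discarding the end carry (carry out of the top bit) leaves the 11-bit value 00000000000, as required for x + (-x)



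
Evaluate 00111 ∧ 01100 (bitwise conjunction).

AND: 1 only when both bits are 1
  00111
& 01100
-------
  00100
Decimal: 7 & 12 = 4



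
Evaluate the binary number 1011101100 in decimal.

Sum of powers of 2 for each 1-bit:
2^2 + 2^3 + 2^5 + 2^6 + 2^7 + 2^9
= 4 + 8 + 32 + 64 + 128 + 512
= 748



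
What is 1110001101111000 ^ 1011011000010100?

XOR: 1 when bits differ
  1110001101111000
^ 1011011000010100
------------------
  0101010101101100
Decimal: 58232 ^ 46612 = 21868



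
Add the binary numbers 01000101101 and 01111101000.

Add column by column from the right: bit + bit + carry-in; write the sum mod 2, carry 1 when the sum is 2 or 3.
carry:  11111010000
        01000101101
+       01111101000
-------------------
       011000010101
(the carry out of the leftmost column, 0, becomes the leading bit)
Decimal check:
  01000101101 = 512 + 32 + 8 + 4 + 1 = 557
  01111101000 = 512 + 256 + 128 + 64 + 32 + 8 = 1000
  557 + 1000 = 1557, and 011000010101 = 1024 + 512 + 16 + 4 + 1 = 1557 ✓



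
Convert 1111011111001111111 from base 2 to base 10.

Sum of powers of 2 for each 1-bit:
2^0 + 2^1 + 2^2 + 2^3 + 2^4 + 2^5 + 2^6 + 2^9 + 2^10 + 2^11 + 2^12 + 2^13 + 2^15 + 2^16 + 2^17 + 2^18
= 1 + 2 + 4 + 8 + 16 + 32 + 64 + 512 + 1024 + 2048 + 4096 + 8192 + 32768 + 65536 + 131072 + 262144
= 507519



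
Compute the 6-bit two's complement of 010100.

Original: 010100
Step 1 - Invert all bits: 101011
Step 2 - Add 1: 101100
Verification: 010100 + 101100 = 1000000; discarding the end carry (carry out of the top bit) leaves the 6-bit value 000000, as required for x + (-x)



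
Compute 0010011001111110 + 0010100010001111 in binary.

Add column by column from the right: bit + bit + carry-in; write the sum mod 2, carry 1 when the sum is 2 or 3.
carry:  0100000111111100
        0010011001111110
+       0010100010001111
------------------------
       00100111100001101
(the carry out of the leftmost column, 0, becomes the leading bit)
Decimal check:
  0010011001111110 = 8192 + 1024 + 512 + 64 + 32 + 16 + 8 + 4 + 2 = 9854
  0010100010001111 = 8192 + 2048 + 128 + 8 + 4 + 2 + 1 = 10383
  9854 + 10383 = 20237, and 00100111100001101 = 16384 + 2048 + 1024 + 512 + 256 + 8 + 4 + 1 = 20237 ✓



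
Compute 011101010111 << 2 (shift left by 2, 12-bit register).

Original: 011101010111 (decimal 1879)
Shift left by 2 positions
Append 2 zeros on the right and drop the 2 high bits that overflow the 12-bit width
Result: 110101011100 (decimal 3420)
Equivalent: 1879 << 2 = 1879 × 2^2 = 7516, truncated to 12 bits = 3420



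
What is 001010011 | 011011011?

OR: 1 when either bit is 1
  001010011
| 011011011
-----------
  011011011
Decimal: 83 | 219 = 219



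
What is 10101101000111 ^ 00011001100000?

XOR: 1 when bits differ
  10101101000111
^ 00011001100000
----------------
  10110100100111
Decimal: 11079 ^ 1632 = 11559



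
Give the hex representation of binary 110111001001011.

Group into 4-bit nibbles from right:
  0110 = 6
  1110 = E
  0100 = 4
  1011 = B
Result: 6E4B



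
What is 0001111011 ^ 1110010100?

XOR: 1 when bits differ
  0001111011
^ 1110010100
------------
  1111101111
Decimal: 123 ^ 916 = 1007



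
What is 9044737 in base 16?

Using repeated division by 16 (digits 10–15 are A–F):
9044737 ÷ 16 = 565296 remainder 1
565296 ÷ 16 = 35331 remainder 0
35331 ÷ 16 = 2208 remainder 3
2208 ÷ 16 = 138 remainder 0
138 ÷ 16 = 8 remainder 10 (A)
8 ÷ 16 = 0 remainder 8
Reading remainders bottom to top: 8A0301



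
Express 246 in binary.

Using repeated division by 2:
246 ÷ 2 = 123 remainder 0
123 ÷ 2 = 61 remainder 1
61 ÷ 2 = 30 remainder 1
30 ÷ 2 = 15 remainder 0
15 ÷ 2 = 7 remainder 1
7 ÷ 2 = 3 remainder 1
3 ÷ 2 = 1 remainder 1
1 ÷ 2 = 0 remainder 1
Reading remainders bottom to top: 11110110



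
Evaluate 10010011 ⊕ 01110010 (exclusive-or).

XOR: 1 when bits differ
  10010011
^ 01110010
----------
  11100001
Decimal: 147 ^ 114 = 225



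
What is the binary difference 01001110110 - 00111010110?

Method 1 - Direct subtraction (column by column from the right: bit − bit − borrow-in; if negative, add 2 and borrow 1 from the next column):
borrow: 01100000000
        01001110110
-       00111010110
-------------------
        00010100000

Method 2 - Add two's complement:
Two's complement of 00111010110: invert → 11000101001, add 1 → 11000101010
  01001110110
+ 11000101010
-------------
 100010100000  (end carry out of the top bit = 1)
Discarding the end carry: 00010100000
Decimal check:
  01001110110 = 512 + 64 + 32 + 16 + 4 + 2 = 630
  00111010110 = 256 + 128 + 64 + 16 + 4 + 2 = 470
  630 - 470 = 160, and 00010100000 = 128 + 32 = 160 ✓



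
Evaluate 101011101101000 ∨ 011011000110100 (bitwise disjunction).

OR: 1 when either bit is 1
  101011101101000
| 011011000110100
-----------------
  111011101111100
Decimal: 22376 | 13876 = 30588



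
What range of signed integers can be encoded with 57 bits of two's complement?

For 57-bit two's complement:
Minimum: -2^56 = -72057594037927936
Maximum: 2^56 - 1 = 72057594037927935



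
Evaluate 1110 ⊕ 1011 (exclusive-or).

XOR: 1 when bits differ
  1110
^ 1011
------
  0101
Decimal: 14 ^ 11 = 5



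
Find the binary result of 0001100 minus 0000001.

Method 1 - Direct subtraction (column by column from the right: bit − bit − borrow-in; if negative, add 2 and borrow 1 from the next column):
borrow: 0000110
        0001100
-       0000001
---------------
        0001011

Method 2 - Add two's complement:
Two's complement of 0000001: invert → 1111110, add 1 → 1111111
  0001100
+ 1111111
---------
 10001011  (end carry out of the top bit = 1)
Discarding the end carry: 0001011
Decimal check:
  0001100 = 8 + 4 = 12
  0000001 = 1
  12 - 1 = 11, and 0001011 = 8 + 2 + 1 = 11 ✓



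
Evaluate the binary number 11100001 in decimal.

Sum of powers of 2 for each 1-bit:
2^0 + 2^5 + 2^6 + 2^7
= 1 + 32 + 64 + 128
= 225



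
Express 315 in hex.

Using repeated division by 16 (digits 10–15 are A–F):
315 ÷ 16 = 19 remainder 11 (B)
19 ÷ 16 = 1 remainder 3
1 ÷ 16 = 0 remainder 1
Reading remainders bottom to top: 13B



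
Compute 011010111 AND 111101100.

AND: 1 only when both bits are 1
  011010111
& 111101100
-----------
  011000100
Decimal: 215 & 492 = 196



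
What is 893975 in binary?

Using repeated division by 2:
893975 ÷ 2 = 446987 remainder 1
446987 ÷ 2 = 223493 remainder 1
223493 ÷ 2 = 111746 remainder 1
111746 ÷ 2 = 55873 remainder 0
55873 ÷ 2 = 27936 remainder 1
27936 ÷ 2 = 13968 remainder 0
13968 ÷ 2 = 6984 remainder 0
6984 ÷ 2 = 3492 remainder 0
3492 ÷ 2 = 1746 remainder 0
1746 ÷ 2 = 873 remainder 0
873 ÷ 2 = 436 remainder 1
436 ÷ 2 = 218 remainder 0
218 ÷ 2 = 109 remainder 0
109 ÷ 2 = 54 remainder 1
54 ÷ 2 = 27 remainder 0
27 ÷ 2 = 13 remainder 1
13 ÷ 2 = 6 remainder 1
6 ÷ 2 = 3 remainder 0
3 ÷ 2 = 1 remainder 1
1 ÷ 2 = 0 remainder 1
Reading remainders bottom to top: 11011010010000010111



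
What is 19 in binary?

Using repeated division by 2:
19 ÷ 2 = 9 remainder 1
9 ÷ 2 = 4 remainder 1
4 ÷ 2 = 2 remainder 0
2 ÷ 2 = 1 remainder 0
1 ÷ 2 = 0 remainder 1
Reading remainders bottom to top: 10011



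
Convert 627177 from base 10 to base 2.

Using repeated division by 2:
627177 ÷ 2 = 313588 remainder 1
313588 ÷ 2 = 156794 remainder 0
156794 ÷ 2 = 78397 remainder 0
78397 ÷ 2 = 39198 remainder 1
39198 ÷ 2 = 19599 remainder 0
19599 ÷ 2 = 9799 remainder 1
9799 ÷ 2 = 4899 remainder 1
4899 ÷ 2 = 2449 remainder 1
2449 ÷ 2 = 1224 remainder 1
1224 ÷ 2 = 612 remainder 0
612 ÷ 2 = 306 remainder 0
306 ÷ 2 = 153 remainder 0
153 ÷ 2 = 76 remainder 1
76 ÷ 2 = 38 remainder 0
38 ÷ 2 = 19 remainder 0
19 ÷ 2 = 9 remainder 1
9 ÷ 2 = 4 remainder 1
4 ÷ 2 = 2 remainder 0
2 ÷ 2 = 1 remainder 0
1 ÷ 2 = 0 remainder 1
Reading remainders bottom to top: 10011001000111101001



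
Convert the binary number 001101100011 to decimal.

Sum of powers of 2 for each 1-bit:
2^0 + 2^1 + 2^5 + 2^6 + 2^8 + 2^9
= 1 + 2 + 32 + 64 + 256 + 512
= 867



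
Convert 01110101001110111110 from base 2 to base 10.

Sum of powers of 2 for each 1-bit:
2^1 + 2^2 + 2^3 + 2^4 + 2^5 + 2^7 + 2^8 + 2^9 + 2^12 + 2^14 + 2^16 + 2^17 + 2^18
= 2 + 4 + 8 + 16 + 32 + 128 + 256 + 512 + 4096 + 16384 + 65536 + 131072 + 262144
= 480190



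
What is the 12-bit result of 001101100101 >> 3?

Original: 001101100101 (decimal 869)
Shift right by 3 positions
Drop the 3 low bits; fill with zeros on the left
Result: 000001101100 (decimal 108)
Equivalent: 869 >> 3 = 869 ÷ 2^3 = 108



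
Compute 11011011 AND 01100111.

AND: 1 only when both bits are 1
  11011011
& 01100111
----------
  01000011
Decimal: 219 & 103 = 67



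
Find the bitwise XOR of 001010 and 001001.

XOR: 1 when bits differ
  001010
^ 001001
--------
  000011
Decimal: 10 ^ 9 = 3



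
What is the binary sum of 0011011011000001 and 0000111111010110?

Add column by column from the right: bit + bit + carry-in; write the sum mod 2, carry 1 when the sum is 2 or 3.
carry:  0111111110000000
        0011011011000001
+       0000111111010110
------------------------
       00100011010010111
(the carry out of the leftmost column, 0, becomes the leading bit)
Decimal check:
  0011011011000001 = 8192 + 4096 + 1024 + 512 + 128 + 64 + 1 = 14017
  0000111111010110 = 2048 + 1024 + 512 + 256 + 128 + 64 + 16 + 4 + 2 = 4054
  14017 + 4054 = 18071, and 00100011010010111 = 16384 + 1024 + 512 + 128 + 16 + 4 + 2 + 1 = 18071 ✓



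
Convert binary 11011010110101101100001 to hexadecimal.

Group into 4-bit nibbles from right:
  0110 = 6
  1101 = D
  0110 = 6
  1011 = B
  0110 = 6
  0001 = 1
Result: 6D6B61



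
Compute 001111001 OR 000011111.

OR: 1 when either bit is 1
  001111001
| 000011111
-----------
  001111111
Decimal: 121 | 31 = 127



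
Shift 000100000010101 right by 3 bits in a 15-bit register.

Original: 000100000010101 (decimal 2069)
Shift right by 3 positions
Drop the 3 low bits; fill with zeros on the left
Result: 000000100000010 (decimal 258)
Equivalent: 2069 >> 3 = 2069 ÷ 2^3 = 258



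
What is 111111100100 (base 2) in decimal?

Sum of powers of 2 for each 1-bit:
2^2 + 2^5 + 2^6 + 2^7 + 2^8 + 2^9 + 2^10 + 2^11
= 4 + 32 + 64 + 128 + 256 + 512 + 1024 + 2048
= 4068



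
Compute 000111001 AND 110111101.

AND: 1 only when both bits are 1
  000111001
& 110111101
-----------
  000111001
Decimal: 57 & 445 = 57



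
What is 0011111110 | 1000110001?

OR: 1 when either bit is 1
  0011111110
| 1000110001
------------
  1011111111
Decimal: 254 | 561 = 767



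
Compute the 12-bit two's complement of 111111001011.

Original (sign bit 1, negative): 111111001011
Step 1 - Invert all bits: 000000110100
Step 2 - Add 1: 000000110101
Verification: 111111001011 + 000000110101 = 1000000000000; discarding the end carry (carry out of the top bit) leaves the 12-bit value 000000000000, as required for x + (-x)



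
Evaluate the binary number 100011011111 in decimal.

Sum of powers of 2 for each 1-bit:
2^0 + 2^1 + 2^2 + 2^3 + 2^4 + 2^6 + 2^7 + 2^11
= 1 + 2 + 4 + 8 + 16 + 64 + 128 + 2048
= 2271



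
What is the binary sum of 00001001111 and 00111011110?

Add column by column from the right: bit + bit + carry-in; write the sum mod 2, carry 1 when the sum is 2 or 3.
carry:  01110111100
        00001001111
+       00111011110
-------------------
       001000101101
(the carry out of the leftmost column, 0, becomes the leading bit)
Decimal check:
  00001001111 = 64 + 8 + 4 + 2 + 1 = 79
  00111011110 = 256 + 128 + 64 + 16 + 8 + 4 + 2 = 478
  79 + 478 = 557, and 001000101101 = 512 + 32 + 8 + 4 + 1 = 557 ✓



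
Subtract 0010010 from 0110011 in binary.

Method 1 - Direct subtraction (column by column from the right: bit − bit − borrow-in; if negative, add 2 and borrow 1 from the next column):
borrow: 0000000
        0110011
-       0010010
---------------
        0100001

Method 2 - Add two's complement:
Two's complement of 0010010: invert → 1101101, add 1 → 1101110
  0110011
+ 1101110
---------
 10100001  (end carry out of the top bit = 1)
Discarding the end carry: 0100001
Decimal check:
  0110011 = 32 + 16 + 2 + 1 = 51
  0010010 = 16 + 2 = 18
  51 - 18 = 33, and 0100001 = 32 + 1 = 33 ✓



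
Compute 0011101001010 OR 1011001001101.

OR: 1 when either bit is 1
  0011101001010
| 1011001001101
---------------
  1011101001111
Decimal: 1866 | 5709 = 5967



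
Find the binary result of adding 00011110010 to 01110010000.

Add column by column from the right: bit + bit + carry-in; write the sum mod 2, carry 1 when the sum is 2 or 3.
carry:  11111100000
        00011110010
+       01110010000
-------------------
       010010000010
(the carry out of the leftmost column, 0, becomes the leading bit)
Decimal check:
  00011110010 = 128 + 64 + 32 + 16 + 2 = 242
  01110010000 = 512 + 256 + 128 + 16 = 912
  242 + 912 = 1154, and 010010000010 = 1024 + 128 + 2 = 1154 ✓



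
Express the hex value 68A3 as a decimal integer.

Expand by place value (powers of 16):
Digit values: A = 10
68A3 = 6 × 16^3 + 8 × 16^2 + 10 × 16^1 + 3 × 16^0
= 6 × 4096 + 8 × 256 + 10 × 16 + 3 × 1
= 24576 + 2048 + 160 + 3
= 26787



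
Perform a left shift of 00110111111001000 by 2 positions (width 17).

Original: 00110111111001000 (decimal 28616)
Shift left by 2 positions
Append 2 zeros on the right
Result: 11011111100100000 (decimal 114464)
Equivalent: 28616 << 2 = 28616 × 2^2 = 114464



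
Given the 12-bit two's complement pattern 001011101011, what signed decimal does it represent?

Binary: 001011101011
Sign bit: 0 (non-negative)
Read directly as an unsigned value:
001011101011 = 512 + 128 + 64 + 32 + 8 + 2 + 1 = 747
Value: 747



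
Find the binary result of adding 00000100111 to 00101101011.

Add column by column from the right: bit + bit + carry-in; write the sum mod 2, carry 1 when the sum is 2 or 3.
carry:  00011011110
        00000100111
+       00101101011
-------------------
       000110010010
(the carry out of the leftmost column, 0, becomes the leading bit)
Decimal check:
  00000100111 = 32 + 4 + 2 + 1 = 39
  00101101011 = 256 + 64 + 32 + 8 + 2 + 1 = 363
  39 + 363 = 402, and 000110010010 = 256 + 128 + 16 + 2 = 402 ✓



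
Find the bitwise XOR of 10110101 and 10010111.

XOR: 1 when bits differ
  10110101
^ 10010111
----------
  00100010
Decimal: 181 ^ 151 = 34



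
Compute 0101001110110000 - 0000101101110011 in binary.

Method 1 - Direct subtraction (column by column from the right: bit − bit − borrow-in; if negative, add 2 and borrow 1 from the next column):
borrow: 0001000011111110
        0101001110110000
-       0000101101110011
------------------------
        0100100000111101

Method 2 - Add two's complement:
Two's complement of 0000101101110011: invert → 1111010010001100, add 1 → 1111010010001101
  0101001110110000
+ 1111010010001101
------------------
 10100100000111101  (end carry out of the top bit = 1)
Discarding the end carry: 0100100000111101
Decimal check:
  0101001110110000 = 16384 + 4096 + 512 + 256 + 128 + 32 + 16 = 21424
  0000101101110011 = 2048 + 512 + 256 + 64 + 32 + 16 + 2 + 1 = 2931
  21424 - 2931 = 18493, and 0100100000111101 = 16384 + 2048 + 32 + 16 + 8 + 4 + 1 = 18493 ✓



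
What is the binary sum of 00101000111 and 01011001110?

Add column by column from the right: bit + bit + carry-in; write the sum mod 2, carry 1 when the sum is 2 or 3.
carry:  11110011100
        00101000111
+       01011001110
-------------------
       010000010101
(the carry out of the leftmost column, 0, becomes the leading bit)
Decimal check:
  00101000111 = 256 + 64 + 4 + 2 + 1 = 327
  01011001110 = 512 + 128 + 64 + 8 + 4 + 2 = 718
  327 + 718 = 1045, and 010000010101 = 1024 + 16 + 4 + 1 = 1045 ✓



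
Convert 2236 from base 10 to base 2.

Using repeated division by 2:
2236 ÷ 2 = 1118 remainder 0
1118 ÷ 2 = 559 remainder 0
559 ÷ 2 = 279 remainder 1
279 ÷ 2 = 139 remainder 1
139 ÷ 2 = 69 remainder 1
69 ÷ 2 = 34 remainder 1
34 ÷ 2 = 17 remainder 0
17 ÷ 2 = 8 remainder 1
8 ÷ 2 = 4 remainder 0
4 ÷ 2 = 2 remainder 0
2 ÷ 2 = 1 remainder 0
1 ÷ 2 = 0 remainder 1
Reading remainders bottom to top: 100010111100



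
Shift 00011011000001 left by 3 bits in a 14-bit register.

Original: 00011011000001 (decimal 1729)
Shift left by 3 positions
Append 3 zeros on the right
Result: 11011000001000 (decimal 13832)
Equivalent: 1729 << 3 = 1729 × 2^3 = 13832



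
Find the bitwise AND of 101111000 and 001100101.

AND: 1 only when both bits are 1
  101111000
& 001100101
-----------
  001100000
Decimal: 376 & 101 = 96



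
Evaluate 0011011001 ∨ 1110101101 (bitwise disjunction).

OR: 1 when either bit is 1
  0011011001
| 1110101101
------------
  1111111101
Decimal: 217 | 941 = 1021



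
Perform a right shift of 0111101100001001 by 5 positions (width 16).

Original: 0111101100001001 (decimal 31497)
Shift right by 5 positions
Drop the 5 low bits; fill with zeros on the left
Result: 0000001111011000 (decimal 984)
Equivalent: 31497 >> 5 = 31497 ÷ 2^5 = 984



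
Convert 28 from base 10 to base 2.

Using repeated division by 2:
28 ÷ 2 = 14 remainder 0
14 ÷ 2 = 7 remainder 0
7 ÷ 2 = 3 remainder 1
3 ÷ 2 = 1 remainder 1
1 ÷ 2 = 0 remainder 1
Reading remainders bottom to top: 11100



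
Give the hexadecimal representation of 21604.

Using repeated division by 16 (digits 10–15 are A–F):
21604 ÷ 16 = 1350 remainder 4
1350 ÷ 16 = 84 remainder 6
84 ÷ 16 = 5 remainder 4
5 ÷ 16 = 0 remainder 5
Reading remainders bottom to top: 5464



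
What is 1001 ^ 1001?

XOR: 1 when bits differ
  1001
^ 1001
------
  0000
Decimal: 9 ^ 9 = 0



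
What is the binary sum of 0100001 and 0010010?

Add column by column from the right: bit + bit + carry-in; write the sum mod 2, carry 1 when the sum is 2 or 3.
carry:  0000000
        0100001
+       0010010
---------------
       00110011
(the carry out of the leftmost column, 0, becomes the leading bit)
Decimal check:
  0100001 = 32 + 1 = 33
  0010010 = 16 + 2 = 18
  33 + 18 = 51, and 00110011 = 32 + 16 + 2 + 1 = 51 ✓



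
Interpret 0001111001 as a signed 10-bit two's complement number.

Binary: 0001111001
Sign bit: 0 (non-negative)
Read directly as an unsigned value:
0001111001 = 64 + 32 + 16 + 8 + 1 = 121
Value: 121



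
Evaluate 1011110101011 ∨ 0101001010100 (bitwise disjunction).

OR: 1 when either bit is 1
  1011110101011
| 0101001010100
---------------
  1111111111111
Decimal: 6059 | 2644 = 8191



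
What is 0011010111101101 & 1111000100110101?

AND: 1 only when both bits are 1
  0011010111101101
& 1111000100110101
------------------
  0011000100100101
Decimal: 13805 & 61749 = 12581



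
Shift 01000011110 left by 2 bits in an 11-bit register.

Original: 01000011110 (decimal 542)
Shift left by 2 positions
Append 2 zeros on the right and drop the 2 high bits that overflow the 11-bit width
Result: 00001111000 (decimal 120)
Equivalent: 542 << 2 = 542 × 2^2 = 2168, truncated to 11 bits = 120



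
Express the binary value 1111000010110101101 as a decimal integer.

Sum of powers of 2 for each 1-bit:
2^0 + 2^2 + 2^3 + 2^5 + 2^7 + 2^8 + 2^10 + 2^15 + 2^16 + 2^17 + 2^18
= 1 + 4 + 8 + 32 + 128 + 256 + 1024 + 32768 + 65536 + 131072 + 262144
= 492973



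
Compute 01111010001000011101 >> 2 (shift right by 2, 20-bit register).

Original: 01111010001000011101 (decimal 500253)
Shift right by 2 positions
Drop the 2 low bits; fill with zeros on the left
Result: 00011110100010000111 (decimal 125063)
Equivalent: 500253 >> 2 = 500253 ÷ 2^2 = 125063



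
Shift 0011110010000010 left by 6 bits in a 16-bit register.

Original: 0011110010000010 (decimal 15490)
Shift left by 6 positions
Append 6 zeros on the right and drop the 6 high bits that overflow the 16-bit width
Result: 0010000010000000 (decimal 8320)
Equivalent: 15490 << 6 = 15490 × 2^6 = 991360, truncated to 16 bits = 8320



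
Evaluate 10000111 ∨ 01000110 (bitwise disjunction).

OR: 1 when either bit is 1
  10000111
| 01000110
----------
  11000111
Decimal: 135 | 70 = 199



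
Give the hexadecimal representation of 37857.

Using repeated division by 16 (digits 10–15 are A–F):
37857 ÷ 16 = 2366 remainder 1
2366 ÷ 16 = 147 remainder 14 (E)
147 ÷ 16 = 9 remainder 3
9 ÷ 16 = 0 remainder 9
Reading remainders bottom to top: 93E1

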